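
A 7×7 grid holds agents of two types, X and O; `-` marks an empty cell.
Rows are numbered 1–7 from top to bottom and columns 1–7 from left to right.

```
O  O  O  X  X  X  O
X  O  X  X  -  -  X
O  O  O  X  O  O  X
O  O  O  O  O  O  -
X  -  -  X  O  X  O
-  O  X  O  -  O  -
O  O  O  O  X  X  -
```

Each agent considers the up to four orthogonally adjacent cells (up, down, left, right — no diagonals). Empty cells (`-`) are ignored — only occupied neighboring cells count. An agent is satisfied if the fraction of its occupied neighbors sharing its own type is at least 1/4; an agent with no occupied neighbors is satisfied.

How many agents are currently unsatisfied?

8

Row 1: (1,1)O 1/2 ok · (1,2)O 3/3 ok · (1,3)O 1/3 ok · (1,4)X 2/3 ok · (1,5)X 2/2 ok · (1,6)X 1/2 ok · (1,7)O 0/2 unhappy
Row 2: (2,1)X 0/3 unhappy · (2,2)O 2/4 ok · (2,3)X 1/4 ok · (2,4)X 3/3 ok · (2,7)X 1/2 ok
Row 3: (3,1)O 2/3 ok · (3,2)O 4/4 ok · (3,3)O 2/4 ok · (3,4)X 1/4 ok · (3,5)O 2/3 ok · (3,6)O 2/3 ok · (3,7)X 1/2 ok
Row 4: (4,1)O 2/3 ok · (4,2)O 3/3 ok · (4,3)O 3/3 ok · (4,4)O 2/4 ok · (4,5)O 4/4 ok · (4,6)O 2/3 ok
Row 5: (5,1)X 0/1 unhappy · (5,4)X 0/3 unhappy · (5,5)O 1/3 ok · (5,6)X 0/4 unhappy · (5,7)O 0/1 unhappy
Row 6: (6,2)O 1/2 ok · (6,3)X 0/3 unhappy · (6,4)O 1/3 ok · (6,6)O 0/2 unhappy
Row 7: (7,1)O 1/1 ok · (7,2)O 3/3 ok · (7,3)O 2/3 ok · (7,4)O 2/3 ok · (7,5)X 1/2 ok · (7,6)X 1/2 ok
Unsatisfied: (1,7), (2,1), (5,1), (5,4), (5,6), (5,7), (6,3), (6,6) — 8 in total.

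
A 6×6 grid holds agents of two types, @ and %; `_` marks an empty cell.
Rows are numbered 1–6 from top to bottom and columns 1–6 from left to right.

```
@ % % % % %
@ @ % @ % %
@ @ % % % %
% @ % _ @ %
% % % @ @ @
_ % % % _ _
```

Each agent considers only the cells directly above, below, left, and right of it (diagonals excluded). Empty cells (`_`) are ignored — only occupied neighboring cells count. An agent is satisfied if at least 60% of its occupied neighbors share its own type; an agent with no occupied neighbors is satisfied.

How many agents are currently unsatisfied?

12

Row 1: (1,1)@ 1/2 not · (1,2)% 1/3 not · (1,3)% 3/3 satisfied · (1,4)% 2/3 satisfied · (1,5)% 3/3 satisfied · (1,6)% 2/2 satisfied
Row 2: (2,1)@ 3/3 satisfied · (2,2)@ 2/4 not · (2,3)% 2/4 not · (2,4)@ 0/4 not · (2,5)% 3/4 satisfied · (2,6)% 3/3 satisfied
Row 3: (3,1)@ 2/3 satisfied · (3,2)@ 3/4 satisfied · (3,3)% 3/4 satisfied · (3,4)% 2/3 satisfied · (3,5)% 3/4 satisfied · (3,6)% 3/3 satisfied
Row 4: (4,1)% 1/3 not · (4,2)@ 1/4 not · (4,3)% 2/3 satisfied · (4,5)@ 1/3 not · (4,6)% 1/3 not
Row 5: (5,1)% 2/2 satisfied · (5,2)% 3/4 satisfied · (5,3)% 3/4 satisfied · (5,4)@ 1/3 not · (5,5)@ 3/3 satisfied · (5,6)@ 1/2 not
Row 6: (6,2)% 2/2 satisfied · (6,3)% 3/3 satisfied · (6,4)% 1/2 not
Unsatisfied: (1,1), (1,2), (2,2), (2,3), (2,4), (4,1), (4,2), (4,5), (4,6), (5,4), (5,6), (6,4) — 12 in total.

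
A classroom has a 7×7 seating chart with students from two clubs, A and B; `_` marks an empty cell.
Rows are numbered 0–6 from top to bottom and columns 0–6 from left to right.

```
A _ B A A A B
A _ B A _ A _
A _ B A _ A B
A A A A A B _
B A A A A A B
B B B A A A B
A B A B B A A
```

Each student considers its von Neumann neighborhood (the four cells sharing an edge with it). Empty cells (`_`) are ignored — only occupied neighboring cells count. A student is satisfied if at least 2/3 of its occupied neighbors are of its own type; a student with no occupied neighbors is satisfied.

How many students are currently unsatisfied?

Row 0: (0,0)A 1/1 ok · (0,2)B 1/2 unhappy · (0,3)A 2/3 ok · (0,4)A 2/2 ok · (0,5)A 2/3 ok · (0,6)B 0/1 unhappy
Row 1: (1,0)A 2/2 ok · (1,2)B 2/3 ok · (1,3)A 2/3 ok · (1,5)A 2/2 ok
Row 2: (2,0)A 2/2 ok · (2,2)B 1/3 unhappy · (2,3)A 2/3 ok · (2,5)A 1/3 unhappy · (2,6)B 0/1 unhappy
Row 3: (3,0)A 2/3 ok · (3,1)A 3/3 ok · (3,2)A 3/4 ok · (3,3)A 4/4 ok · (3,4)A 2/3 ok · (3,5)B 0/3 unhappy
Row 4: (4,0)B 1/3 unhappy · (4,1)A 2/4 unhappy · (4,2)A 3/4 ok · (4,3)A 4/4 ok · (4,4)A 4/4 ok · (4,5)A 2/4 unhappy · (4,6)B 1/2 unhappy
Row 5: (5,0)B 2/3 ok · (5,1)B 3/4 ok · (5,2)B 1/4 unhappy · (5,3)A 2/4 unhappy · (5,4)A 3/4 ok · (5,5)A 3/4 ok · (5,6)B 1/3 unhappy
Row 6: (6,0)A 0/2 unhappy · (6,1)B 1/3 unhappy · (6,2)A 0/3 unhappy · (6,3)B 1/3 unhappy · (6,4)B 1/3 unhappy · (6,5)A 2/3 ok · (6,6)A 1/2 unhappy
Unsatisfied: (0,2), (0,6), (2,2), (2,5), (2,6), (3,5), (4,0), (4,1), (4,5), (4,6), (5,2), (5,3), (5,6), (6,0), (6,1), (6,2), (6,3), (6,4), (6,6) — 19 in total.

19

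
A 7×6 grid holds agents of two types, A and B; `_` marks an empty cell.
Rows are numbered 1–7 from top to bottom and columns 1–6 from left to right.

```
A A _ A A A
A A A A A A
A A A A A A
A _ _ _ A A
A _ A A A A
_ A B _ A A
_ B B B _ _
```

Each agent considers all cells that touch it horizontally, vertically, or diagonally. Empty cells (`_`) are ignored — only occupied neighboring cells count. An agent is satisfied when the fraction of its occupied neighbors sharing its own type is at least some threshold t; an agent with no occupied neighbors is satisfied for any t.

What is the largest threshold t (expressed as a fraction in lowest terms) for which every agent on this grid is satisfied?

(1,1)A 3/3
(1,2)A 4/4
(1,4)A 4/4
(1,5)A 5/5
(1,6)A 3/3
(2,1)A 5/5
(2,2)A 7/7
(2,3)A 7/7
(2,4)A 7/7
(2,5)A 8/8
(2,6)A 5/5
(3,1)A 4/4
(3,2)A 6/6
(3,3)A 5/5
(3,4)A 6/6
(3,5)A 7/7
(3,6)A 5/5
(4,1)A 3/3
(4,5)A 7/7
(4,6)A 5/5
(5,1)A 2/2
(5,3)A 2/3
(5,4)A 4/5
(5,5)A 6/6
(5,6)A 5/5
(6,2)A 2/5
(6,3)B 3/6
(6,5)A 4/5
(6,6)A 3/3
(7,2)B 2/3
(7,3)B 3/4
(7,4)B 2/3
The smallest same-type fraction is 2/5 at (6,2), which reduces to 2/5. Any threshold above that leaves this agent unsatisfied.

2/5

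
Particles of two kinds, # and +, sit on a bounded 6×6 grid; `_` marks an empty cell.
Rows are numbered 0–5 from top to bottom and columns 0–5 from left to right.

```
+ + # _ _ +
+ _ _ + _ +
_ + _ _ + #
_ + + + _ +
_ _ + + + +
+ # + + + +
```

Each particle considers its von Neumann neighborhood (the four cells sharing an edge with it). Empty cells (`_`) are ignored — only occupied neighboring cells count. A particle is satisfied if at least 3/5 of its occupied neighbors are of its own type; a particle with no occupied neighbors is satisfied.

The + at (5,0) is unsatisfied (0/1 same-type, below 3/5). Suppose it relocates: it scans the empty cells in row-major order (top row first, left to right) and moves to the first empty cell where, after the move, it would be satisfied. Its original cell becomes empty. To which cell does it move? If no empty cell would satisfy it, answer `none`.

(0,4)

Vacating (5,0). Empty cells in order:
  (0,3): 1/2 same-type → still unsatisfied.
  (0,4): 1/1 same-type → satisfied — stop here.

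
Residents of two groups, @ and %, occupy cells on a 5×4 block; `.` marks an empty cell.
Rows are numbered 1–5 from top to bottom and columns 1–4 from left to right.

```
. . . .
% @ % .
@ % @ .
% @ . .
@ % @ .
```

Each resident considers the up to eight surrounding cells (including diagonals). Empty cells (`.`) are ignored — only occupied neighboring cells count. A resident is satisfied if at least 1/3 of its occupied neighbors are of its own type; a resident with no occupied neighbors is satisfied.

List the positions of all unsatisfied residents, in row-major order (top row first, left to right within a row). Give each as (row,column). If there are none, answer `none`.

(5,2)

Row 2: (2,1)% 1/3 satisfied · (2,2)@ 2/5 satisfied · (2,3)% 1/3 satisfied
Row 3: (3,1)@ 2/5 satisfied · (3,2)% 3/7 satisfied · (3,3)@ 2/4 satisfied
Row 4: (4,1)% 2/5 satisfied · (4,2)@ 4/7 satisfied
Row 5: (5,1)@ 1/3 satisfied · (5,2)% 1/4 not · (5,3)@ 1/2 satisfied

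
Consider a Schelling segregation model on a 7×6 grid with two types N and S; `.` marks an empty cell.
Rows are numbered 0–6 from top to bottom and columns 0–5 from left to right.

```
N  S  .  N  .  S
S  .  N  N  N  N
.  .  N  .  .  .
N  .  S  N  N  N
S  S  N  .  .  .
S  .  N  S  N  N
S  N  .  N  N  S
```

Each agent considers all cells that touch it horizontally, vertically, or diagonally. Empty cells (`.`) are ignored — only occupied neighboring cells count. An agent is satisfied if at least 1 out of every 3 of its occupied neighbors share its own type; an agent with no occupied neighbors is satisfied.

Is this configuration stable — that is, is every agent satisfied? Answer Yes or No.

No

(0,0)N 0/2 unhappy
(0,1)S 1/3 ok
(0,3)N 3/3 ok
(0,5)S 0/2 unhappy
(1,0)S 1/2 ok
(1,2)N 3/4 ok
(1,3)N 4/4 ok
(1,4)N 3/4 ok
(1,5)N 1/2 ok
(2,2)N 3/4 ok
(3,0)N 0/2 unhappy
(3,2)S 1/4 unhappy
(3,3)N 3/4 ok
(3,4)N 2/2 ok
(3,5)N 1/1 ok
(4,0)S 2/3 ok
(4,1)S 3/6 ok
(4,2)N 2/5 ok
(5,0)S 3/4 ok
(5,2)N 3/5 ok
(5,3)S 0/5 unhappy
(5,4)N 3/5 ok
(5,5)N 2/3 ok
(6,0)S 1/2 ok
(6,1)N 1/3 ok
(6,3)N 3/4 ok
(6,4)N 3/5 ok
(6,5)S 0/3 unhappy
For instance (0,0) has only 0/2 same-type neighbors, below 1/3.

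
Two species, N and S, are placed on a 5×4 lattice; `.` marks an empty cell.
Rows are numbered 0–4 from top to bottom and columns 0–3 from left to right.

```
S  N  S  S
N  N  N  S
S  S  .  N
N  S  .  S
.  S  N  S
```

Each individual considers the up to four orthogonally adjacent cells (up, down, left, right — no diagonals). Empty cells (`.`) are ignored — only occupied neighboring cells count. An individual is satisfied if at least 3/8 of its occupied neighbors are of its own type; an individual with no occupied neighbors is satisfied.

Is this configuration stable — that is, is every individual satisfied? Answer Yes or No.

No

Row 0: (0,0)S 0/2 not · (0,1)N 1/3 not · (0,2)S 1/3 not · (0,3)S 2/2 satisfied
Row 1: (1,0)N 1/3 not · (1,1)N 3/4 satisfied · (1,2)N 1/3 not · (1,3)S 1/3 not
Row 2: (2,0)S 1/3 not · (2,1)S 2/3 satisfied · (2,3)N 0/2 not
Row 3: (3,0)N 0/2 not · (3,1)S 2/3 satisfied · (3,3)S 1/2 satisfied
Row 4: (4,1)S 1/2 satisfied · (4,2)N 0/2 not · (4,3)S 1/2 satisfied
For instance (0,0) has only 0/2 same-type neighbors, below 3/8.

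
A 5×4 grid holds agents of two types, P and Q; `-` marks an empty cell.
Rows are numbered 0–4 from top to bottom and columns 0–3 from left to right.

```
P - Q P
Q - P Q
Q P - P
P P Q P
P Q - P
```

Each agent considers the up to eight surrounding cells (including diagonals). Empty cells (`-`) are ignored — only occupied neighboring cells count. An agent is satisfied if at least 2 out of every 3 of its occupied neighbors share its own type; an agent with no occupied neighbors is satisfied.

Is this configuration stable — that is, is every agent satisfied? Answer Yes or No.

No

Row 0: (0,0)P 0/1 unhappy · (0,2)Q 1/3 unhappy · (0,3)P 1/3 unhappy
Row 1: (1,0)Q 1/3 unhappy · (1,2)P 3/5 unhappy · (1,3)Q 1/4 unhappy
Row 2: (2,0)Q 1/4 unhappy · (2,1)P 3/6 unhappy · (2,3)P 2/4 unhappy
Row 3: (3,0)P 3/5 unhappy · (3,1)P 3/6 unhappy · (3,2)Q 1/6 unhappy · (3,3)P 2/3 ok
Row 4: (4,0)P 2/3 ok · (4,1)Q 1/4 unhappy · (4,3)P 1/2 unhappy
For instance (0,0) has only 0/1 same-type neighbors, below 2/3.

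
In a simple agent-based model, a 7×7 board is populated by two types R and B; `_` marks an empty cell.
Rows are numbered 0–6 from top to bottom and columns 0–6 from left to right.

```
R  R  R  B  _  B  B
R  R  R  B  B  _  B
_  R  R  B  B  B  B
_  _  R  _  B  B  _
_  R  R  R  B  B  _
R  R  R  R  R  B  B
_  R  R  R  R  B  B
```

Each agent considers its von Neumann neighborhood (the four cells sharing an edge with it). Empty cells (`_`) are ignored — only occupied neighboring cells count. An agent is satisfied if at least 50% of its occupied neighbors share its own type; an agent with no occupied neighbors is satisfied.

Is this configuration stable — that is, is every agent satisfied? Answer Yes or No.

(0,0)R 2/2 ok
(0,1)R 3/3 ok
(0,2)R 2/3 ok
(0,3)B 1/2 ok
(0,5)B 1/1 ok
(0,6)B 2/2 ok
(1,0)R 2/2 ok
(1,1)R 4/4 ok
(1,2)R 3/4 ok
(1,3)B 3/4 ok
(1,4)B 2/2 ok
(1,6)B 2/2 ok
(2,1)R 2/2 ok
(2,2)R 3/4 ok
(2,3)B 2/3 ok
(2,4)B 4/4 ok
(2,5)B 3/3 ok
(2,6)B 2/2 ok
(3,2)R 2/2 ok
(3,4)B 3/3 ok
(3,5)B 3/3 ok
(4,1)R 2/2 ok
(4,2)R 4/4 ok
(4,3)R 2/3 ok
(4,4)B 2/4 ok
(4,5)B 3/3 ok
(5,0)R 1/1 ok
(5,1)R 4/4 ok
(5,2)R 4/4 ok
(5,3)R 4/4 ok
(5,4)R 2/4 ok
(5,5)B 3/4 ok
(5,6)B 2/2 ok
(6,1)R 2/2 ok
(6,2)R 3/3 ok
(6,3)R 3/3 ok
(6,4)R 2/3 ok
(6,5)B 2/3 ok
(6,6)B 2/2 ok
All meet the threshold, so the configuration is stable.

Yes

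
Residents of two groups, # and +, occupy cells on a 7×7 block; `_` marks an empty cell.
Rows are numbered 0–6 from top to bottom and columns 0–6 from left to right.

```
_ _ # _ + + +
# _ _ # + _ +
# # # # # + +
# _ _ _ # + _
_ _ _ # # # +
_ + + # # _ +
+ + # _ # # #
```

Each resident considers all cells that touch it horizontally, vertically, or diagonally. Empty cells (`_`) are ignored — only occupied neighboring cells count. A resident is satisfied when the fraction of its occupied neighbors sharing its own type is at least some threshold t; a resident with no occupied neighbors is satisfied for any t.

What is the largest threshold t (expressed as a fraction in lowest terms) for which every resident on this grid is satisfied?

(0,2)# 1/1
(0,4)+ 2/3
(0,5)+ 4/4
(0,6)+ 2/2
(1,0)# 2/2
(1,3)# 4/6
(1,4)+ 3/6
(1,6)+ 4/4
(2,0)# 3/3
(2,1)# 4/4
(2,2)# 3/3
(2,3)# 4/5
(2,4)# 3/6
(2,5)+ 4/6
(2,6)+ 3/3
(3,0)# 2/2
(3,4)# 5/7
(3,5)+ 3/7
(4,3)# 4/5
(4,4)# 5/6
(4,5)# 3/6
(4,6)+ 2/3
(5,1)+ 3/4
(5,2)+ 2/5
(5,3)# 5/6
(5,4)# 6/6
(5,6)+ 1/4
(6,0)+ 2/2
(6,1)+ 3/4
(6,2)# 1/4
(6,4)# 3/3
(6,5)# 3/4
(6,6)# 1/2
The smallest same-type fraction is 1/4 at (5,6), which reduces to 1/4. Any threshold above that leaves this resident unsatisfied.

1/4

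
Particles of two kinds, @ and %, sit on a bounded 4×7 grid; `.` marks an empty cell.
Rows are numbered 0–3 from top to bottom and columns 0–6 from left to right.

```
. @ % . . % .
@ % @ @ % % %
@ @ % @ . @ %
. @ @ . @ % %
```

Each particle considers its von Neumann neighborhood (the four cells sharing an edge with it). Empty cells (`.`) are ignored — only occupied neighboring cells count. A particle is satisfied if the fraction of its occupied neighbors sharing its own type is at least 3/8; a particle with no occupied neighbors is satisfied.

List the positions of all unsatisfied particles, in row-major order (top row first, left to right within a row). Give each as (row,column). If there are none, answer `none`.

(0,1), (0,2), (1,1), (1,2), (2,2), (2,5), (3,4), (3,5)

(0,1)@ 0/2 unhappy
(0,2)% 0/2 unhappy
(0,5)% 1/1 ok
(1,0)@ 1/2 ok
(1,1)% 0/4 unhappy
(1,2)@ 1/4 unhappy
(1,3)@ 2/3 ok
(1,4)% 1/2 ok
(1,5)% 3/4 ok
(1,6)% 2/2 ok
(2,0)@ 2/2 ok
(2,1)@ 2/4 ok
(2,2)% 0/4 unhappy
(2,3)@ 1/2 ok
(2,5)@ 0/3 unhappy
(2,6)% 2/3 ok
(3,1)@ 2/2 ok
(3,2)@ 1/2 ok
(3,4)@ 0/1 unhappy
(3,5)% 1/3 unhappy
(3,6)% 2/2 ok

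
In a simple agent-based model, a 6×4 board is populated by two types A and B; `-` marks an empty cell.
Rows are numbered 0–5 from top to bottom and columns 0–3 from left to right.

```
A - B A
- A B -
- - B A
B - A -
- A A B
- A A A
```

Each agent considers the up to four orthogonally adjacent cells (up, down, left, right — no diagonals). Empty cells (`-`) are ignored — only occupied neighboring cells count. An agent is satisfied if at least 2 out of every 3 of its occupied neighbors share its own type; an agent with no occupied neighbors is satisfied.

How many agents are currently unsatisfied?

(0,0)A 0/0 satisfied
(0,2)B 1/2 not
(0,3)A 0/1 not
(1,1)A 0/1 not
(1,2)B 2/3 satisfied
(2,2)B 1/3 not
(2,3)A 0/1 not
(3,0)B 0/0 satisfied
(3,2)A 1/2 not
(4,1)A 2/2 satisfied
(4,2)A 3/4 satisfied
(4,3)B 0/2 not
(5,1)A 2/2 satisfied
(5,2)A 3/3 satisfied
(5,3)A 1/2 not
Unsatisfied: (0,2), (0,3), (1,1), (2,2), (2,3), (3,2), (4,3), (5,3) — 8 in total.

8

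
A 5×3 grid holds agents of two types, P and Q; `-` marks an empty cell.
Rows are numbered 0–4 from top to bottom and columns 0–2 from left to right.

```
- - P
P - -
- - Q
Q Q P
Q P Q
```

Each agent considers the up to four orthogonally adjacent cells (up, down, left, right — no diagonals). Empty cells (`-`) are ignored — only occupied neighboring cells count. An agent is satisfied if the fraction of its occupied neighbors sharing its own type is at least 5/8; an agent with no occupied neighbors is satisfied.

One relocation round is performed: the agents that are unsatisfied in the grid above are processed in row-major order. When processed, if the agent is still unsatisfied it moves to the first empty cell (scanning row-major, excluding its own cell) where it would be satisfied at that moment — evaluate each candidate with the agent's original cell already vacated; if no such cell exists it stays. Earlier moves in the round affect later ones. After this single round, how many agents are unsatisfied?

Initially unsatisfied (in order): (2,2), (3,1), (3,2), (4,0), (4,1), (4,2).
  (2,2) → (2,1).
  (3,1) → (2,0).
  (3,2) → (0,0).
  (4,0) → (2,2).
  (4,1) → (0,1).
  (4,2): now satisfied by earlier moves; stays.
Resulting grid:
P P P
P - -
Q Q Q
Q - -
- - Q
Unsatisfied now: (1,0).

1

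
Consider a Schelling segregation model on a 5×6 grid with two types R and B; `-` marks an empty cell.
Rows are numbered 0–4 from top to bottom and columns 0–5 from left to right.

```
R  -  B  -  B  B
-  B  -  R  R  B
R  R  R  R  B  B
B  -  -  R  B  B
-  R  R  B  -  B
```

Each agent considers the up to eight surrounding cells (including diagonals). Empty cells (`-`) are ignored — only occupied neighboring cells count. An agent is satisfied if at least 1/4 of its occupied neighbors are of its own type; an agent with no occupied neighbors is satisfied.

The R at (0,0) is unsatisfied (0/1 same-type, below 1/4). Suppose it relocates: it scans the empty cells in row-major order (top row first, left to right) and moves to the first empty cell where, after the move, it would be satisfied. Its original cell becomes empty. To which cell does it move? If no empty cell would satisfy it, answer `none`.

(0,3)

Vacating (0,0). Empty cells in order:
  (0,1): 0/2 same-type → still unsatisfied.
  (0,3): 2/4 same-type → satisfied — stop here.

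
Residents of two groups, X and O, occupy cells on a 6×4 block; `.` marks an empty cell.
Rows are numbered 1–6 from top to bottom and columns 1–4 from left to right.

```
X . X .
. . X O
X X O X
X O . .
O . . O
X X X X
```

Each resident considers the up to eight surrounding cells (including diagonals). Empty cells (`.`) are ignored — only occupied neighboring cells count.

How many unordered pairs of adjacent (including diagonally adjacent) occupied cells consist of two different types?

14

Scan each occupied cell's neighbors to the right and below (and the two forward diagonals) so each pair is counted once.
Row 1: X(1,3)–X(2,3)= X(1,3)–O(2,4)≠  → 1/2 unlike.
Row 2: X(2,3)–O(2,4)≠ X(2,3)–O(3,3)≠ X(2,3)–X(3,4)= X(2,3)–X(3,2)= O(2,4)–X(3,4)≠ O(2,4)–O(3,3)=  → 3/6 unlike.
Row 3: X(3,1)–X(3,2)= X(3,1)–X(4,1)= X(3,1)–O(4,2)≠ X(3,2)–O(3,3)≠ X(3,2)–O(4,2)≠ X(3,2)–X(4,1)= O(3,3)–X(3,4)≠ O(3,3)–O(4,2)=  → 4/8 unlike.
Row 4: X(4,1)–O(4,2)≠ X(4,1)–O(5,1)≠ O(4,2)–O(5,1)=  → 2/3 unlike.
Row 5: O(5,1)–X(6,1)≠ O(5,1)–X(6,2)≠ O(5,4)–X(6,4)≠ O(5,4)–X(6,3)≠  → 4/4 unlike.
Row 6: X(6,1)–X(6,2)= X(6,2)–X(6,3)= X(6,3)–X(6,4)=  → 0/3 unlike.
Total adjacent occupied pairs: 26; unlike-type pairs: 14.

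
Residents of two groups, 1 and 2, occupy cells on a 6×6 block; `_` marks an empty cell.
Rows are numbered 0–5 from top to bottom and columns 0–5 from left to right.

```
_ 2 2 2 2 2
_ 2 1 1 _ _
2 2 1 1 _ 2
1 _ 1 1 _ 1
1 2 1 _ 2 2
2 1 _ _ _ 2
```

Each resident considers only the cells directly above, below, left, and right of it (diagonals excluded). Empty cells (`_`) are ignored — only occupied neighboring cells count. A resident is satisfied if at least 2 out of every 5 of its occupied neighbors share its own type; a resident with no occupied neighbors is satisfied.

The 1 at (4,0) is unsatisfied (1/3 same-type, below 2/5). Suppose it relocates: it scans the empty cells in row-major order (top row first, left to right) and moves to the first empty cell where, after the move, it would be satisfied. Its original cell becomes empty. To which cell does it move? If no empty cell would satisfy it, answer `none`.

Vacating (4,0). Empty cells in order:
  (0,0): 0/1 same-type → still unsatisfied.
  (1,0): 0/2 same-type → still unsatisfied.
  (1,4): 1/2 same-type → satisfied — stop here.

(1,4)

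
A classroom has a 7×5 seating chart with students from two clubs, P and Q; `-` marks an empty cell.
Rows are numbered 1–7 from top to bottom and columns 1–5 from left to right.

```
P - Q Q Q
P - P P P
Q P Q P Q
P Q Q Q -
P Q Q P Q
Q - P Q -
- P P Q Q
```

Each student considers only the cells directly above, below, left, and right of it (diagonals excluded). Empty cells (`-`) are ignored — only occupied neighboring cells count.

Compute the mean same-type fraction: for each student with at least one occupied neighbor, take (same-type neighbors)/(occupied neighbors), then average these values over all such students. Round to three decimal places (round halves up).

(1,1)P 1/1
(1,3)Q 1/2
(1,4)Q 2/3
(1,5)Q 1/2
(2,1)P 1/2
(2,3)P 1/3
(2,4)P 3/4
(2,5)P 1/3
(3,1)Q 0/3
(3,2)P 0/3
(3,3)Q 1/4
(3,4)P 1/4
(3,5)Q 0/2
(4,1)P 1/3
(4,2)Q 2/4
(4,3)Q 4/4
(4,4)Q 1/3
(5,1)P 1/3
(5,2)Q 2/3
(5,3)Q 2/4
(5,4)P 0/4
(5,5)Q 0/1
(6,1)Q 0/1
(6,3)P 1/3
(6,4)Q 1/3
(7,2)P 1/1
(7,3)P 2/3
(7,4)Q 2/3
(7,5)Q 1/1
Sum over 29 students: 1/1 + 1/2 + 2/3 + 1/2 + 1/2 + 1/3 + 3/4 + 1/3 + 0/3 + 0/3 + 1/4 + 1/4 + 0/2 + 1/3 + 2/4 + 4/4 + 1/3 + 1/3 + 2/3 + 2/4 + 0/4 + 0/1 + 0/1 + 1/3 + 1/3 + 1/1 + 2/3 + 2/3 + 1/1 = 51/4; mean = 51/4 ÷ 29 = 51/116 = 0.439655… → 0.440.

0.440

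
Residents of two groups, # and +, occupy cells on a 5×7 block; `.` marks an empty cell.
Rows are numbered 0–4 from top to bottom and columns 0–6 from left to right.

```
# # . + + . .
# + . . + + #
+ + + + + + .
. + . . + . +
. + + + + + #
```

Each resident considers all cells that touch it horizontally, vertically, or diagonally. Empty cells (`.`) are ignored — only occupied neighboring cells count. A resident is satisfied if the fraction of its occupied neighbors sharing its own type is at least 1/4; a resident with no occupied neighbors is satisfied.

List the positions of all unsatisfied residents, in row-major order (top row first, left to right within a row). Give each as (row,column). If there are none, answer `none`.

(1,6), (4,6)

(0,0)# 2/3 satisfied
(0,1)# 2/3 satisfied
(0,3)+ 2/2 satisfied
(0,4)+ 3/3 satisfied
(1,0)# 2/5 satisfied
(1,1)+ 3/6 satisfied
(1,4)+ 6/6 satisfied
(1,5)+ 4/5 satisfied
(1,6)# 0/2 not
(2,0)+ 3/4 satisfied
(2,1)+ 4/5 satisfied
(2,2)+ 4/4 satisfied
(2,3)+ 4/4 satisfied
(2,4)+ 5/5 satisfied
(2,5)+ 5/6 satisfied
(3,1)+ 5/5 satisfied
(3,4)+ 6/6 satisfied
(3,6)+ 2/3 satisfied
(4,1)+ 2/2 satisfied
(4,2)+ 3/3 satisfied
(4,3)+ 3/3 satisfied
(4,4)+ 3/3 satisfied
(4,5)+ 3/4 satisfied
(4,6)# 0/2 not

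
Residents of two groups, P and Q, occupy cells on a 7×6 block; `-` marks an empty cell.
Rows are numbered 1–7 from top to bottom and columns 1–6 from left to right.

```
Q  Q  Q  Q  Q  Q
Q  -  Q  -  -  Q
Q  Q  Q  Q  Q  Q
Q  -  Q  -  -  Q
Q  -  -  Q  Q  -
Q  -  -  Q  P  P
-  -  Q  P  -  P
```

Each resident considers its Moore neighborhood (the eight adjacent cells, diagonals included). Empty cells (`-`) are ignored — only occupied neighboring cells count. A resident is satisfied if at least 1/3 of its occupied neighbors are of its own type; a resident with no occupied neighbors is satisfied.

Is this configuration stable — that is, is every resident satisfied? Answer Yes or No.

Row 1: (1,1)Q 2/2 satisfied · (1,2)Q 4/4 satisfied · (1,3)Q 3/3 satisfied · (1,4)Q 3/3 satisfied · (1,5)Q 3/3 satisfied · (1,6)Q 2/2 satisfied
Row 2: (2,1)Q 4/4 satisfied · (2,3)Q 6/6 satisfied · (2,6)Q 4/4 satisfied
Row 3: (3,1)Q 3/3 satisfied · (3,2)Q 6/6 satisfied · (3,3)Q 4/4 satisfied · (3,4)Q 4/4 satisfied · (3,5)Q 4/4 satisfied · (3,6)Q 3/3 satisfied
Row 4: (4,1)Q 3/3 satisfied · (4,3)Q 4/4 satisfied · (4,6)Q 3/3 satisfied
Row 5: (5,1)Q 2/2 satisfied · (5,4)Q 3/4 satisfied · (5,5)Q 3/5 satisfied
Row 6: (6,1)Q 1/1 satisfied · (6,4)Q 3/5 satisfied · (6,5)P 3/6 satisfied · (6,6)P 2/3 satisfied
Row 7: (7,3)Q 1/2 satisfied · (7,4)P 1/3 satisfied · (7,6)P 2/2 satisfied
All meet the threshold, so the configuration is stable.

Yes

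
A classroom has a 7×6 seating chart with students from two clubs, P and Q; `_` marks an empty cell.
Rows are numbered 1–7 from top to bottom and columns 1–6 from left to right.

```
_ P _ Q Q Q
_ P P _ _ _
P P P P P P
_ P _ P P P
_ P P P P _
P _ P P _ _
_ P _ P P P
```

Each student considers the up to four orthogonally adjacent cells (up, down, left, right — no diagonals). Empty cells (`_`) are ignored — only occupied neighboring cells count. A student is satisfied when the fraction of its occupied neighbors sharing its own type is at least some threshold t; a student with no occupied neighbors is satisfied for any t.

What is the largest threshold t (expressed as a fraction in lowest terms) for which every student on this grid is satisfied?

1/1

Row 1: (1,2)P 1/1 · (1,4)Q 1/1 · (1,5)Q 2/2 · (1,6)Q 1/1
Row 2: (2,2)P 3/3 · (2,3)P 2/2
Row 3: (3,1)P 1/1 · (3,2)P 4/4 · (3,3)P 3/3 · (3,4)P 3/3 · (3,5)P 3/3 · (3,6)P 2/2
Row 4: (4,2)P 2/2 · (4,4)P 3/3 · (4,5)P 4/4 · (4,6)P 2/2
Row 5: (5,2)P 2/2 · (5,3)P 3/3 · (5,4)P 4/4 · (5,5)P 2/2
Row 6: (6,1)P — no occupied neighbors · (6,3)P 2/2 · (6,4)P 3/3
Row 7: (7,2)P — no occupied neighbors · (7,4)P 2/2 · (7,5)P 2/2 · (7,6)P 1/1
The smallest same-type fraction is 1/1 at (1,2), which reduces to 1/1. Any threshold above that leaves this student unsatisfied.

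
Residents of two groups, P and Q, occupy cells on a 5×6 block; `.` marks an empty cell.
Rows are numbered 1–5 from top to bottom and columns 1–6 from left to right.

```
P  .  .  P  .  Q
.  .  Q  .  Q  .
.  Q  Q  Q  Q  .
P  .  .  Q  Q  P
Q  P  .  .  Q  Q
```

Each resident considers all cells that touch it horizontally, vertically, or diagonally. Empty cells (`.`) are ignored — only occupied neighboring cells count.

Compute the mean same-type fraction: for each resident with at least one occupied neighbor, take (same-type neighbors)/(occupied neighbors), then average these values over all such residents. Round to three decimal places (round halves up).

Row 1: (1,1)P — no occupied neighbors · (1,4)P 0/2 · (1,6)Q 1/1
Row 2: (2,3)Q 3/4 · (2,5)Q 3/4
Row 3: (3,2)Q 2/3 · (3,3)Q 4/4 · (3,4)Q 6/6 · (3,5)Q 4/5
Row 4: (4,1)P 1/3 · (4,4)Q 5/5 · (4,5)Q 5/6 · (4,6)P 0/4
Row 5: (5,1)Q 0/2 · (5,2)P 1/2 · (5,5)Q 3/4 · (5,6)Q 2/3
Sum over 16 residents: 0/2 + 1/1 + 3/4 + 3/4 + 2/3 + 4/4 + 6/6 + 4/5 + 1/3 + 5/5 + 5/6 + 0/4 + 0/2 + 1/2 + 3/4 + 2/3 = 201/20; mean = 201/20 ÷ 16 = 201/320 = 0.628125 → 0.628.

0.628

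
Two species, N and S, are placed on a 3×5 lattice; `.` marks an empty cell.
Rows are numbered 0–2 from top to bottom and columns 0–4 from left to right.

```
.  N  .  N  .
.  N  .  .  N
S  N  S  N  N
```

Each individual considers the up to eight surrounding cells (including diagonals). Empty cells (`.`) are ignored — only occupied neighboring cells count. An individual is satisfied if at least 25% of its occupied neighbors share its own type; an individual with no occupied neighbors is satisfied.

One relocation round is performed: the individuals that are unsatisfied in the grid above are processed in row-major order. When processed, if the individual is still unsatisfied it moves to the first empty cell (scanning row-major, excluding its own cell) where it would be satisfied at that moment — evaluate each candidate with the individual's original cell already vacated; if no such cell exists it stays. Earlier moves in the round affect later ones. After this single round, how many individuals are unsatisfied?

0

Initially unsatisfied (in order): (2,0), (2,2).
  (2,0): no empty cell satisfies it; stays.
  (2,2) → (1,0).
Resulting grid:
. N . N .
S N . . N
S N . N N
All satisfied now.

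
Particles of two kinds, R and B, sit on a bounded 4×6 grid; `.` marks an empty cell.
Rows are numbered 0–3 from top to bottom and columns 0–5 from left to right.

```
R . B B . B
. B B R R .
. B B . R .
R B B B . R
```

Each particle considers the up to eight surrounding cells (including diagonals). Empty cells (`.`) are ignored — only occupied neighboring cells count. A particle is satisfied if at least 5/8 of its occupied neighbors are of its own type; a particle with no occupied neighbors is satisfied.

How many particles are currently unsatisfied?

6

(0,0)R 0/1 ✗
(0,2)B 3/4 ✓
(0,3)B 2/4 ✗
(0,5)B 0/1 ✗
(1,1)B 4/5 ✓
(1,2)B 5/6 ✓
(1,3)R 2/6 ✗
(1,4)R 2/4 ✗
(2,1)B 5/6 ✓
(2,2)B 6/7 ✓
(2,4)R 3/4 ✓
(3,0)R 0/2 ✗
(3,1)B 3/4 ✓
(3,2)B 4/4 ✓
(3,3)B 2/3 ✓
(3,5)R 1/1 ✓
Unsatisfied: (0,0), (0,3), (0,5), (1,3), (1,4), (3,0) — 6 in total.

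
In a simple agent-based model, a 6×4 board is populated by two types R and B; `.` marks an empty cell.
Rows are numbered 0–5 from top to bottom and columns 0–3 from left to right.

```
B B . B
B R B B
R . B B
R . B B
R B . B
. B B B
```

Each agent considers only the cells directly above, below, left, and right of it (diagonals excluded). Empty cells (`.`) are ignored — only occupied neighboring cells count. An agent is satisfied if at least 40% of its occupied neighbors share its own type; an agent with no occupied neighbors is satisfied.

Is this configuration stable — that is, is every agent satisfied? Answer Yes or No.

Row 0: (0,0)B 2/2 satisfied · (0,1)B 1/2 satisfied · (0,3)B 1/1 satisfied
Row 1: (1,0)B 1/3 not · (1,1)R 0/3 not · (1,2)B 2/3 satisfied · (1,3)B 3/3 satisfied
Row 2: (2,0)R 1/2 satisfied · (2,2)B 3/3 satisfied · (2,3)B 3/3 satisfied
Row 3: (3,0)R 2/2 satisfied · (3,2)B 2/2 satisfied · (3,3)B 3/3 satisfied
Row 4: (4,0)R 1/2 satisfied · (4,1)B 1/2 satisfied · (4,3)B 2/2 satisfied
Row 5: (5,1)B 2/2 satisfied · (5,2)B 2/2 satisfied · (5,3)B 2/2 satisfied
For instance (1,0) has only 1/3 same-type neighbors, below 2/5.

No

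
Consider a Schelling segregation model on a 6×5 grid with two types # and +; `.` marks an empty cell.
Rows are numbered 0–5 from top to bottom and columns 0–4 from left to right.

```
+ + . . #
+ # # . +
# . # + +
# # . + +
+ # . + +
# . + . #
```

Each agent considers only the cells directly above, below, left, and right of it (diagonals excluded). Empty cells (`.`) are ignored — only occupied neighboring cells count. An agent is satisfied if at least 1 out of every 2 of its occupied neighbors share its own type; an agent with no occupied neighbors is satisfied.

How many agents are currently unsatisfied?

(0,0)+ 2/2 ✓
(0,1)+ 1/2 ✓
(0,4)# 0/1 ✗
(1,0)+ 1/3 ✗
(1,1)# 1/3 ✗
(1,2)# 2/2 ✓
(1,4)+ 1/2 ✓
(2,0)# 1/2 ✓
(2,2)# 1/2 ✓
(2,3)+ 2/3 ✓
(2,4)+ 3/3 ✓
(3,0)# 2/3 ✓
(3,1)# 2/2 ✓
(3,3)+ 3/3 ✓
(3,4)+ 3/3 ✓
(4,0)+ 0/3 ✗
(4,1)# 1/2 ✓
(4,3)+ 2/2 ✓
(4,4)+ 2/3 ✓
(5,0)# 0/1 ✗
(5,2)+ 0/0 ✓
(5,4)# 0/1 ✗
Unsatisfied: (0,4), (1,0), (1,1), (4,0), (5,0), (5,4) — 6 in total.

6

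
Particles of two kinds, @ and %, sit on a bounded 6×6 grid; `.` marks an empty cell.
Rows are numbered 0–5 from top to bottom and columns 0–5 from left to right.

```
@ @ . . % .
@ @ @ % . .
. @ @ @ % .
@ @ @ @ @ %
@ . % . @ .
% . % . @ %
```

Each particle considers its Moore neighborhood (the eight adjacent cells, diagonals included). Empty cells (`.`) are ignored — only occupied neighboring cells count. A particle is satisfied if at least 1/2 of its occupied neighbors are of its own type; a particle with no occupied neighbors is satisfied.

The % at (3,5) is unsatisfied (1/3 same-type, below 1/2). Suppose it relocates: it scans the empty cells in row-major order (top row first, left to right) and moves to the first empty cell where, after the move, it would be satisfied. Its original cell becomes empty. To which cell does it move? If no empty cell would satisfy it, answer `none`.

Vacating (3,5). Empty cells in order:
  (0,2): 1/4 same-type → still unsatisfied.
  (0,3): 2/3 same-type → satisfied — stop here.

(0,3)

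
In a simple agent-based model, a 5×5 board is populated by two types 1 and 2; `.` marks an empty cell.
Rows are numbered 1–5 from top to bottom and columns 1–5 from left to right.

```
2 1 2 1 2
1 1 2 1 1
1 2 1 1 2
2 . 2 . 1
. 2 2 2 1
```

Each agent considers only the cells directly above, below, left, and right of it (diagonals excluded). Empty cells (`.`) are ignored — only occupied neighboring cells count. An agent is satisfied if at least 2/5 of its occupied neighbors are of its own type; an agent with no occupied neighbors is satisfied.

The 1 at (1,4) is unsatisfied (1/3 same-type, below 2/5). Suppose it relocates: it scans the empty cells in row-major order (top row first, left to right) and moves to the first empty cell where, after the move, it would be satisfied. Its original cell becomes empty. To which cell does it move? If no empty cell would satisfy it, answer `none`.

Vacating (1,4). Empty cells in order:
  (4,2): 0/4 same-type → still unsatisfied.
  (4,4): 2/4 same-type → satisfied — stop here.

(4,4)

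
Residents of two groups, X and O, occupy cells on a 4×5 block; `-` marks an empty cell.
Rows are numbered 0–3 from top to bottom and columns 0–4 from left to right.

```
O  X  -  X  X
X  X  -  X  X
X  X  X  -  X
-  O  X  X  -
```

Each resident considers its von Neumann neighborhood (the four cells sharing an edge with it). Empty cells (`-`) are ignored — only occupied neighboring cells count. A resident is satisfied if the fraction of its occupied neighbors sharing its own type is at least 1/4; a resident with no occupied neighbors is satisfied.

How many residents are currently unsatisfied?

Row 0: (0,0)O 0/2 unhappy · (0,1)X 1/2 ok · (0,3)X 2/2 ok · (0,4)X 2/2 ok
Row 1: (1,0)X 2/3 ok · (1,1)X 3/3 ok · (1,3)X 2/2 ok · (1,4)X 3/3 ok
Row 2: (2,0)X 2/2 ok · (2,1)X 3/4 ok · (2,2)X 2/2 ok · (2,4)X 1/1 ok
Row 3: (3,1)O 0/2 unhappy · (3,2)X 2/3 ok · (3,3)X 1/1 ok
Unsatisfied: (0,0), (3,1) — 2 in total.

2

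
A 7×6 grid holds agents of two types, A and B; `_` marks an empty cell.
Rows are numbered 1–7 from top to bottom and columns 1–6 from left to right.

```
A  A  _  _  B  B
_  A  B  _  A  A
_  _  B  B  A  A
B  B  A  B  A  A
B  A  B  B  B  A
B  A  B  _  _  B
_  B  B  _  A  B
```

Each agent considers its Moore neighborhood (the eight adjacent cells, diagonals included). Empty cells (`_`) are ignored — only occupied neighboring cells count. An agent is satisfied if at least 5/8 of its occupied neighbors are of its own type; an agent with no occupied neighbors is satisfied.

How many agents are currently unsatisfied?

Row 1: (1,1)A 2/2 ok · (1,2)A 2/3 ok · (1,5)B 1/3 unhappy · (1,6)B 1/3 unhappy
Row 2: (2,2)A 2/4 unhappy · (2,3)B 2/4 unhappy · (2,5)A 3/6 unhappy · (2,6)A 3/5 unhappy
Row 3: (3,3)B 4/6 ok · (3,4)B 3/7 unhappy · (3,5)A 5/7 ok · (3,6)A 5/5 ok
Row 4: (4,1)B 2/3 ok · (4,2)B 4/6 ok · (4,3)A 1/7 unhappy · (4,4)B 5/8 ok · (4,5)A 4/8 unhappy · (4,6)A 4/5 ok
Row 5: (5,1)B 3/5 unhappy · (5,2)A 2/8 unhappy · (5,3)B 4/7 unhappy · (5,4)B 4/6 ok · (5,5)B 3/6 unhappy · (5,6)A 2/4 unhappy
Row 6: (6,1)B 2/4 unhappy · (6,2)A 1/7 unhappy · (6,3)B 4/6 ok · (6,6)B 2/4 unhappy
Row 7: (7,2)B 3/4 ok · (7,3)B 2/3 ok · (7,5)A 0/2 unhappy · (7,6)B 1/2 unhappy
Unsatisfied: (1,5), (1,6), (2,2), (2,3), (2,5), (2,6), (3,4), (4,3), (4,5), (5,1), (5,2), (5,3), (5,5), (5,6), (6,1), (6,2), (6,6), (7,5), (7,6) — 19 in total.

19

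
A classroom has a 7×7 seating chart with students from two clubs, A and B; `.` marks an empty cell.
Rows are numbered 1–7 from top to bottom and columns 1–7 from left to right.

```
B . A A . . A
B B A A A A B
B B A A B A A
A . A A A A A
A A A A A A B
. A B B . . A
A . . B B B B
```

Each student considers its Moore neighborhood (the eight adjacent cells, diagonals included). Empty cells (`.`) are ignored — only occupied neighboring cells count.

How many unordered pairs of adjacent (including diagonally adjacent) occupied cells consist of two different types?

33

Scan each occupied cell's neighbors to the right and below (and the two forward diagonals) so each pair is counted once.
Row 1: B(1,1)–B(2,1)= B(1,1)–B(2,2)= A(1,3)–A(1,4)= A(1,3)–A(2,3)= A(1,3)–A(2,4)= A(1,3)–B(2,2)≠ A(1,4)–A(2,4)= A(1,4)–A(2,5)= A(1,4)–A(2,3)= A(1,7)–B(2,7)≠ A(1,7)–A(2,6)=  → 2/11 unlike.
Row 2: B(2,1)–B(2,2)= B(2,1)–B(3,1)= B(2,1)–B(3,2)= B(2,2)–A(2,3)≠ B(2,2)–B(3,2)= B(2,2)–A(3,3)≠ B(2,2)–B(3,1)= A(2,3)–A(2,4)= A(2,3)–A(3,3)= A(2,3)–A(3,4)= A(2,3)–B(3,2)≠ A(2,4)–A(2,5)= A(2,4)–A(3,4)= A(2,4)–B(3,5)≠ A(2,4)–A(3,3)= A(2,5)–A(2,6)= A(2,5)–B(3,5)≠ A(2,5)–A(3,6)= A(2,5)–A(3,4)= A(2,6)–B(2,7)≠ A(2,6)–A(3,6)= A(2,6)–A(3,7)= A(2,6)–B(3,5)≠ B(2,7)–A(3,7)≠ B(2,7)–A(3,6)≠  → 9/25 unlike.
Row 3: B(3,1)–B(3,2)= B(3,1)–A(4,1)≠ B(3,2)–A(3,3)≠ B(3,2)–A(4,3)≠ B(3,2)–A(4,1)≠ A(3,3)–A(3,4)= A(3,3)–A(4,3)= A(3,3)–A(4,4)= A(3,4)–B(3,5)≠ A(3,4)–A(4,4)= A(3,4)–A(4,5)= A(3,4)–A(4,3)= B(3,5)–A(3,6)≠ B(3,5)–A(4,5)≠ B(3,5)–A(4,6)≠ B(3,5)–A(4,4)≠ A(3,6)–A(3,7)= A(3,6)–A(4,6)= A(3,6)–A(4,7)= A(3,6)–A(4,5)= A(3,7)–A(4,7)= A(3,7)–A(4,6)=  → 9/22 unlike.
Row 4: A(4,1)–A(5,1)= A(4,1)–A(5,2)= A(4,3)–A(4,4)= A(4,3)–A(5,3)= A(4,3)–A(5,4)= A(4,3)–A(5,2)= A(4,4)–A(4,5)= A(4,4)–A(5,4)= A(4,4)–A(5,5)= A(4,4)–A(5,3)= A(4,5)–A(4,6)= A(4,5)–A(5,5)= A(4,5)–A(5,6)= A(4,5)–A(5,4)= A(4,6)–A(4,7)= A(4,6)–A(5,6)= A(4,6)–B(5,7)≠ A(4,6)–A(5,5)= A(4,7)–B(5,7)≠ A(4,7)–A(5,6)=  → 2/20 unlike.
Row 5: A(5,1)–A(5,2)= A(5,1)–A(6,2)= A(5,2)–A(5,3)= A(5,2)–A(6,2)= A(5,2)–B(6,3)≠ A(5,3)–A(5,4)= A(5,3)–B(6,3)≠ A(5,3)–B(6,4)≠ A(5,3)–A(6,2)= A(5,4)–A(5,5)= A(5,4)–B(6,4)≠ A(5,4)–B(6,3)≠ A(5,5)–A(5,6)= A(5,5)–B(6,4)≠ A(5,6)–B(5,7)≠ A(5,6)–A(6,7)= B(5,7)–A(6,7)≠  → 8/17 unlike.
Row 6: A(6,2)–B(6,3)≠ A(6,2)–A(7,1)= B(6,3)–B(6,4)= B(6,3)–B(7,4)= B(6,4)–B(7,4)= B(6,4)–B(7,5)= A(6,7)–B(7,7)≠ A(6,7)–B(7,6)≠  → 3/8 unlike.
Row 7: B(7,4)–B(7,5)= B(7,5)–B(7,6)= B(7,6)–B(7,7)=  → 0/3 unlike.
Total adjacent occupied pairs: 106; unlike-type pairs: 33.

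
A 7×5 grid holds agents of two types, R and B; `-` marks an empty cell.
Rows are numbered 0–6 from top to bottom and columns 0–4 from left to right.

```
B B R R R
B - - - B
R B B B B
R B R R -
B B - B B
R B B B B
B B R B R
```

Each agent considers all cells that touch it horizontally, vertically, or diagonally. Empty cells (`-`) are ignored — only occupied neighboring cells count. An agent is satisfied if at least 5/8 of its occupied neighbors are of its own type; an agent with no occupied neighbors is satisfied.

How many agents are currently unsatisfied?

18

Row 0: (0,0)B 2/2 satisfied · (0,1)B 2/3 satisfied · (0,2)R 1/2 not · (0,3)R 2/3 satisfied · (0,4)R 1/2 not
Row 1: (1,0)B 3/4 satisfied · (1,4)B 2/4 not
Row 2: (2,0)R 1/4 not · (2,1)B 3/6 not · (2,2)B 3/5 not · (2,3)B 3/5 not · (2,4)B 2/3 satisfied
Row 3: (3,0)R 1/5 not · (3,1)B 4/7 not · (3,2)R 1/7 not · (3,3)R 1/6 not
Row 4: (4,0)B 3/5 not · (4,1)B 4/7 not · (4,3)B 4/6 satisfied · (4,4)B 3/4 satisfied
Row 5: (5,0)R 0/5 not · (5,1)B 5/7 satisfied · (5,2)B 6/7 satisfied · (5,3)B 5/7 satisfied · (5,4)B 4/5 satisfied
Row 6: (6,0)B 2/3 satisfied · (6,1)B 3/5 not · (6,2)R 0/5 not · (6,3)B 3/5 not · (6,4)R 0/3 not
Unsatisfied: (0,2), (0,4), (1,4), (2,0), (2,1), (2,2), (2,3), (3,0), (3,1), (3,2), (3,3), (4,0), (4,1), (5,0), (6,1), (6,2), (6,3), (6,4) — 18 in total.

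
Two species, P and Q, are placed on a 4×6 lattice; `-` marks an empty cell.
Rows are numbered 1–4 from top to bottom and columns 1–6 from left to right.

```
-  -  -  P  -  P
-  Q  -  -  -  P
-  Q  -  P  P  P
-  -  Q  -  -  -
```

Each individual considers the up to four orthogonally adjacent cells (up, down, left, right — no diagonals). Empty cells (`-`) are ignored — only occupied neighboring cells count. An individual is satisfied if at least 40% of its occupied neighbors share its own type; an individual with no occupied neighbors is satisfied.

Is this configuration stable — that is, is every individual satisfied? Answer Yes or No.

Yes

(1,4)P 0/0 ✓
(1,6)P 1/1 ✓
(2,2)Q 1/1 ✓
(2,6)P 2/2 ✓
(3,2)Q 1/1 ✓
(3,4)P 1/1 ✓
(3,5)P 2/2 ✓
(3,6)P 2/2 ✓
(4,3)Q 0/0 ✓
All meet the threshold, so the configuration is stable.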